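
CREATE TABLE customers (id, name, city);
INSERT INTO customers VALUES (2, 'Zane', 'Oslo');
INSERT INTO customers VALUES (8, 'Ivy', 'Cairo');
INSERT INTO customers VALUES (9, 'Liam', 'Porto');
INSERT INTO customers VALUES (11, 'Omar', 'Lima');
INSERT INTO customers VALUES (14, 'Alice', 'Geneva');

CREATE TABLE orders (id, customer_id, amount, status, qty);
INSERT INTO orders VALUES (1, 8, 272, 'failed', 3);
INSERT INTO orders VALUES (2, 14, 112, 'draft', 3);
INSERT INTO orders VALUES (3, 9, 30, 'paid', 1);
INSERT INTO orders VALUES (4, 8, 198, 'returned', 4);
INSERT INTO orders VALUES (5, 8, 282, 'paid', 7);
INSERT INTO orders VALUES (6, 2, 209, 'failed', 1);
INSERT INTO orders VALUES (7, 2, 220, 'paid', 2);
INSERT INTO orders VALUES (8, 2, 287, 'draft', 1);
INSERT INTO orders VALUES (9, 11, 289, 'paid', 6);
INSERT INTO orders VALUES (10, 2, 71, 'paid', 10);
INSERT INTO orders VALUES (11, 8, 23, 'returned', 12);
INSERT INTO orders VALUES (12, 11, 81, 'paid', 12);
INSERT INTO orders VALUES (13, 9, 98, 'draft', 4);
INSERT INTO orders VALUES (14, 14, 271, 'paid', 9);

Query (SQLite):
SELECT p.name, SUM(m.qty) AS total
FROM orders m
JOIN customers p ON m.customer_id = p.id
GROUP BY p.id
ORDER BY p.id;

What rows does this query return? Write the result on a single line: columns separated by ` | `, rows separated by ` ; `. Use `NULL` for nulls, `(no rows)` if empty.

Zane | 14 ; Ivy | 26 ; Liam | 5 ; Omar | 18 ; Alice | 12

Join each orders row to its customers via customer_id.
Group joined rows by customers.id; compute SUM(m.qty) per group.
  2: ids {6, 7, 8, 10} → SUM(m.qty)=14
  8: ids {1, 4, 5, 11} → SUM(m.qty)=26
  9: ids {3, 13} → SUM(m.qty)=5
  11: ids {9, 12} → SUM(m.qty)=18
  14: ids {2, 14} → SUM(m.qty)=12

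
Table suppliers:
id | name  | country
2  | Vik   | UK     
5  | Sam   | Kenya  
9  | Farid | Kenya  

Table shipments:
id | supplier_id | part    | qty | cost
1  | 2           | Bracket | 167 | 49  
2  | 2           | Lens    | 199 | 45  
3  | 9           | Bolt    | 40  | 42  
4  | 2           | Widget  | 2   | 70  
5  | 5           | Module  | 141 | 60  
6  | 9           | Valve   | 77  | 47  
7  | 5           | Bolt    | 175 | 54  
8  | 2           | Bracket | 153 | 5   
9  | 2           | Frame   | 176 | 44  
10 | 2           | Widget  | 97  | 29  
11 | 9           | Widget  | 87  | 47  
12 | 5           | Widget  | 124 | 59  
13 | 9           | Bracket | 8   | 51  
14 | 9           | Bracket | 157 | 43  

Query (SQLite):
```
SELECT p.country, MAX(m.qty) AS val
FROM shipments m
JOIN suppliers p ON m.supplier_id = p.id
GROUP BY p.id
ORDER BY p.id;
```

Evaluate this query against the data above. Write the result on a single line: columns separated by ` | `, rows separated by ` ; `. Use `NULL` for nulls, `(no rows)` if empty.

UK | 199 ; Kenya | 175 ; Kenya | 157

Join each shipments row to its suppliers via supplier_id.
Group joined rows by suppliers.id; compute MAX(m.qty) per group.
  2: ids {1, 2, 4, 8, 9, 10} → MAX(m.qty)=199
  5: ids {5, 7, 12} → MAX(m.qty)=175
  9: ids {3, 6, 11, 13, 14} → MAX(m.qty)=157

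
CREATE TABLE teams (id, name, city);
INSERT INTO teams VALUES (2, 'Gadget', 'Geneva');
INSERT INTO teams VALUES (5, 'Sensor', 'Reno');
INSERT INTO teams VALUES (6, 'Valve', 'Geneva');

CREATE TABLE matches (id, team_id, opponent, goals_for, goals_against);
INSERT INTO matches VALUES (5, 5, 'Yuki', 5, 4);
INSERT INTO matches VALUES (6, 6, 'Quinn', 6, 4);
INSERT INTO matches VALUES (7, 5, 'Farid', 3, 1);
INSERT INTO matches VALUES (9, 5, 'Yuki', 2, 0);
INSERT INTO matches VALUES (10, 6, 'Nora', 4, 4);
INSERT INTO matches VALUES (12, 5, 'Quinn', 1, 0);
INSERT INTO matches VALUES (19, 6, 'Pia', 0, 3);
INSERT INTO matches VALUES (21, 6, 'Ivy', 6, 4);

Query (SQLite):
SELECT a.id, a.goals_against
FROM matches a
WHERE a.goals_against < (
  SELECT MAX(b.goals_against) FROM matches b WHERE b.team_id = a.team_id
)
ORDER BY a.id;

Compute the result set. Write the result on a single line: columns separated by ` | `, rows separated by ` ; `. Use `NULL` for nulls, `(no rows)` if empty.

For each matches row a, compute MAX(goals_against) over rows sharing a.team_id.
Keep row a if a.goals_against < that per-group MAX.
  team_id=5: MAX(goals_against) = 4
  team_id=6: MAX(goals_against) = 4

7 | 1 ; 9 | 0 ; 12 | 0 ; 19 | 3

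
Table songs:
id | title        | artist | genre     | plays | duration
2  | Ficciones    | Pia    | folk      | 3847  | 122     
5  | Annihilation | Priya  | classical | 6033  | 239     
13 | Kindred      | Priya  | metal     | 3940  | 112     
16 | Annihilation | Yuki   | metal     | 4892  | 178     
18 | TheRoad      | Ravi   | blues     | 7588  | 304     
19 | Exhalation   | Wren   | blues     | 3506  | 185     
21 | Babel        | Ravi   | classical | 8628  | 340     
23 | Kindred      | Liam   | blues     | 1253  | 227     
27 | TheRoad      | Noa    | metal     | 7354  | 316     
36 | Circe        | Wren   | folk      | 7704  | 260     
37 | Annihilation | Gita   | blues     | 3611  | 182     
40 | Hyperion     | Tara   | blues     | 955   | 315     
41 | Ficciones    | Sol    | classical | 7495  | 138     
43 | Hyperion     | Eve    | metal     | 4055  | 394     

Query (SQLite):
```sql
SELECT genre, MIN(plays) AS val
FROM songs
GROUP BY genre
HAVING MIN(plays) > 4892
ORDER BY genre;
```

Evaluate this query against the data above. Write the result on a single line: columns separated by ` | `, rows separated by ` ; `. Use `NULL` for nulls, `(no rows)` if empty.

classical | 6033

Partition songs by genre; compute MIN(plays) within each group.
HAVING: keep groups where MIN(plays) > 4892.
  blues: ids {18, 19, 23, 37, 40} → MIN(plays)=955
  classical: ids {5, 21, 41} → MIN(plays)=6033
  folk: ids {2, 36} → MIN(plays)=3847
  metal: ids {13, 16, 27, 43} → MIN(plays)=3940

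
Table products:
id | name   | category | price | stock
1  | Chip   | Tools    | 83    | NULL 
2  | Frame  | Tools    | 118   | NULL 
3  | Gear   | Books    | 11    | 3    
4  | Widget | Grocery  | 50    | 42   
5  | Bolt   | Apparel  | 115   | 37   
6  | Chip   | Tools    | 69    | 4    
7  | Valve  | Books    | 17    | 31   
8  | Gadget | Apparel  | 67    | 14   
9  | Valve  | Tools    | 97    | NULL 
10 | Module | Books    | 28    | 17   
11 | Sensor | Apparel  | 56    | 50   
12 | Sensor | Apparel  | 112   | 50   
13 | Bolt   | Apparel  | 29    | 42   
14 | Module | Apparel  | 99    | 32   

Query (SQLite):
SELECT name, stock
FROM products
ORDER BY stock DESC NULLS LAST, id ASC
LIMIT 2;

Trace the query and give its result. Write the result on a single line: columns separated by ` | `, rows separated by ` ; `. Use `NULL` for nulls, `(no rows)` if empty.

Sort by stock desc, tiebreak id asc: (50, id=11), (50, id=12), (42, id=4), (42, id=13), (37, id=5) …. Take first 2.
NULLS LAST: NULL stock rows go after all non-NULL rows (among themselves ordered by id asc).

Sensor | 50 ; Sensor | 50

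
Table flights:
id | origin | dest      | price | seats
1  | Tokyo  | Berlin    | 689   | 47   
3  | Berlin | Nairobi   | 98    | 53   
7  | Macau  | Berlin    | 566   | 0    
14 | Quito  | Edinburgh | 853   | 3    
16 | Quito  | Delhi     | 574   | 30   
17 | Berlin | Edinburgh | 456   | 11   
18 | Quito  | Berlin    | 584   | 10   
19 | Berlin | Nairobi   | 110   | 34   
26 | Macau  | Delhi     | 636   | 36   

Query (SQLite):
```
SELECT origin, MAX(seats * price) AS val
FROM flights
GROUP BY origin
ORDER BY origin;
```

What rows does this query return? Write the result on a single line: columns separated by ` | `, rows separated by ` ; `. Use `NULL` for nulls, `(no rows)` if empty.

For each row compute seats * price.
Group by origin; take MAX of the expression per group.
  Berlin: ids {3, 17, 19} → MAX(seats * price)=5194
  Macau: ids {7, 26} → MAX(seats * price)=22896
  Quito: ids {14, 16, 18} → MAX(seats * price)=17220
  Tokyo: ids {1} → MAX(seats * price)=32383

Berlin | 5194 ; Macau | 22896 ; Quito | 17220 ; Tokyo | 32383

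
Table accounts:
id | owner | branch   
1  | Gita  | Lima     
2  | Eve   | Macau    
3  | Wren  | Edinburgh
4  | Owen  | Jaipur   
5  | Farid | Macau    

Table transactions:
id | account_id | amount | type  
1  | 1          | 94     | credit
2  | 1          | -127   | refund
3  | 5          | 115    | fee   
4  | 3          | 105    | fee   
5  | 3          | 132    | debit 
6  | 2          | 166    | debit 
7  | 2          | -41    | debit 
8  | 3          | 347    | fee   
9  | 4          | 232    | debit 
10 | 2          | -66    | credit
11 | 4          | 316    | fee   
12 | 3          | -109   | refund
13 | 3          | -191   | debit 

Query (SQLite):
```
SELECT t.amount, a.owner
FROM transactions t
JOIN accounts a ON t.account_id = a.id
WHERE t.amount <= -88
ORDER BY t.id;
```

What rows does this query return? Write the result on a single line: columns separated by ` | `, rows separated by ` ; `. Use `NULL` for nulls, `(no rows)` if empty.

-127 | Gita ; -109 | Wren ; -191 | Wren

Each transactions row matches the accounts row where account_id = accounts.id.
Then keep rows with t.amount <= -88.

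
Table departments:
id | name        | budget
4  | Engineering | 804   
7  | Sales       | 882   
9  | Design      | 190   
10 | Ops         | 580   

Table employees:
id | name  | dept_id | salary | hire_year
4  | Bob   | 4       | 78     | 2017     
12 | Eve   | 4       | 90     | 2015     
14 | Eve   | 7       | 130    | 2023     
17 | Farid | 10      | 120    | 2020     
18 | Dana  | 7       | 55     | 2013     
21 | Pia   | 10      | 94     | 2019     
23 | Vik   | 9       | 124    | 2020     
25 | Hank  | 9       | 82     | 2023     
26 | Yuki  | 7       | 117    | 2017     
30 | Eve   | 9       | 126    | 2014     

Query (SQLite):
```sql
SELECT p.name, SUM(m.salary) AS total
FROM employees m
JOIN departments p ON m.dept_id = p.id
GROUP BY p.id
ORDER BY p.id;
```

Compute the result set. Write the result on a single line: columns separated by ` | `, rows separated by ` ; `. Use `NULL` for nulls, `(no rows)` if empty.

Join each employees row to its departments via dept_id.
Group joined rows by departments.id; compute SUM(m.salary) per group.
  4: ids {4, 12} → SUM(m.salary)=168
  7: ids {14, 18, 26} → SUM(m.salary)=302
  9: ids {23, 25, 30} → SUM(m.salary)=332
  10: ids {17, 21} → SUM(m.salary)=214

Engineering | 168 ; Sales | 302 ; Design | 332 ; Ops | 214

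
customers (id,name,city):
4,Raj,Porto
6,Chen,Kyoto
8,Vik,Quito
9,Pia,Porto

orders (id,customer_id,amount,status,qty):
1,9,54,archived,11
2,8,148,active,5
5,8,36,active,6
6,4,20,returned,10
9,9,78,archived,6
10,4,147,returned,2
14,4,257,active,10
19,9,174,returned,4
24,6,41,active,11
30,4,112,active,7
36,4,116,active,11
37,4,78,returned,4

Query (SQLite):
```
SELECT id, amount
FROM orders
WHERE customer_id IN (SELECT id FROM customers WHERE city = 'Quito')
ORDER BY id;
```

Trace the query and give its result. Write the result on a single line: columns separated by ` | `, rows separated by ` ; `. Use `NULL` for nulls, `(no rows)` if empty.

2 | 148 ; 5 | 36

Inner query: customers.id where city = 'Quito'.
Outer: keep orders rows whose customer_id is in that set.
Inner query → {8}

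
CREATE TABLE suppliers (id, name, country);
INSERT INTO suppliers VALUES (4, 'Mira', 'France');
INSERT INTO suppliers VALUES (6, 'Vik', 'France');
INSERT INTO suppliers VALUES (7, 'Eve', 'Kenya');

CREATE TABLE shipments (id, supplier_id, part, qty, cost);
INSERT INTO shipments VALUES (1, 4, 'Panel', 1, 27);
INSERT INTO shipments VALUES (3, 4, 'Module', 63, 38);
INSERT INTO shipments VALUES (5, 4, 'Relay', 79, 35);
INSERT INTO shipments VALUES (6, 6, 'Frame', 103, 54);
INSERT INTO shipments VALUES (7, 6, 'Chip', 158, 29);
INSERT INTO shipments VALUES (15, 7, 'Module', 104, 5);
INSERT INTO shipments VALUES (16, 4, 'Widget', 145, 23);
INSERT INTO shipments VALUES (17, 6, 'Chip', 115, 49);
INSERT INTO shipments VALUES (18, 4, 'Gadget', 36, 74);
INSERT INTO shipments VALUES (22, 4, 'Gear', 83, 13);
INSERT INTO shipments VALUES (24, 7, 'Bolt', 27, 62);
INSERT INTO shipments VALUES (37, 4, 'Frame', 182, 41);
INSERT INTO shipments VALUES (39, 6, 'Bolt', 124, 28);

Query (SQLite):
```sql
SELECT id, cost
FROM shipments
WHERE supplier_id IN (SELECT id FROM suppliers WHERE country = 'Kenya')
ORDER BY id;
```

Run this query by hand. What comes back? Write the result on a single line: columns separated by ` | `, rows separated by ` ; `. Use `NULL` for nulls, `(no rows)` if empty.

15 | 5 ; 24 | 62

Inner query: suppliers.id where country = 'Kenya'.
Outer: keep shipments rows whose supplier_id is in that set.
Inner query → {7}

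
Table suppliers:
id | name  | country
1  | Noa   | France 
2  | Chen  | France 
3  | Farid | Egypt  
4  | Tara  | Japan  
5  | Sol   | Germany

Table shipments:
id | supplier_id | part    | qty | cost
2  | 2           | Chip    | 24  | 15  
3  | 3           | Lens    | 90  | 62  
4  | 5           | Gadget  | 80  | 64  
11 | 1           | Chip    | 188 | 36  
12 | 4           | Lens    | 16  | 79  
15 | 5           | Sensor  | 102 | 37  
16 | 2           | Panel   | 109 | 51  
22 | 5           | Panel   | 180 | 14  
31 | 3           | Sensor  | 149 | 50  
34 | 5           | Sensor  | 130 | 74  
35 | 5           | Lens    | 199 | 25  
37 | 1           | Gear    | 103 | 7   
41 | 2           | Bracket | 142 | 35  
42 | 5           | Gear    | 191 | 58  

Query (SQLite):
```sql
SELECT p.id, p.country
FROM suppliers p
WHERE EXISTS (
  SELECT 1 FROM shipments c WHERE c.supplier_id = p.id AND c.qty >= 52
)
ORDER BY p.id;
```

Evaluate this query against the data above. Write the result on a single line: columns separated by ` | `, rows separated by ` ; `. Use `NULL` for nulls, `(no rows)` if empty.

1 | France ; 2 | France ; 3 | Egypt ; 5 | Germany

For each suppliers row, check whether any shipments with matching supplier_id has qty >= 52.
Keep rows where that is true.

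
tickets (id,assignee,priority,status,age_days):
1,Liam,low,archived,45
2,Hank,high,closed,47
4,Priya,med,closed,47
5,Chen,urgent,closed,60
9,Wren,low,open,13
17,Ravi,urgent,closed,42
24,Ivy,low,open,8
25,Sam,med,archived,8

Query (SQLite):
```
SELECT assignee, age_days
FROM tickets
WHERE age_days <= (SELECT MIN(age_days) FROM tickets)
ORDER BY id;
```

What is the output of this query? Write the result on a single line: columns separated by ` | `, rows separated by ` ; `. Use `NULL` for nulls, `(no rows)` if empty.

Scalar subquery: MIN(age_days) over all tickets rows = 8.
Keep rows where age_days <= that value.

Ivy | 8 ; Sam | 8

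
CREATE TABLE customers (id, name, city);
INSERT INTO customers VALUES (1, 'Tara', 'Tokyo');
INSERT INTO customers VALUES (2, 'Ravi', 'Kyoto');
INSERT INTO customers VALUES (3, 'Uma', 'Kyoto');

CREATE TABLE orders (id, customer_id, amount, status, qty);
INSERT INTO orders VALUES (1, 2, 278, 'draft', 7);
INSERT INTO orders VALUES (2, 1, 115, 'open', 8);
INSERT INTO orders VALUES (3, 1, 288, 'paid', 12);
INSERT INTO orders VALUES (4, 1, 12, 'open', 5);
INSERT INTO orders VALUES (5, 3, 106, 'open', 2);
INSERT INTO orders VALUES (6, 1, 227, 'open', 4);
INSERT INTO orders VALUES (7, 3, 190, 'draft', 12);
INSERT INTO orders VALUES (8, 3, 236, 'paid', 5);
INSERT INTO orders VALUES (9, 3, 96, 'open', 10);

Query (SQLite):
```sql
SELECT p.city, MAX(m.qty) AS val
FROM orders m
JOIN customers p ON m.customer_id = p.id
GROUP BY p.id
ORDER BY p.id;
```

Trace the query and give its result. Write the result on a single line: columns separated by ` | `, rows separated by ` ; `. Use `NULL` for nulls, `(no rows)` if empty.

Join each orders row to its customers via customer_id.
Group joined rows by customers.id; compute MAX(m.qty) per group.
  1: ids {2, 3, 4, 6} → MAX(m.qty)=12
  2: ids {1} → MAX(m.qty)=7
  3: ids {5, 7, 8, 9} → MAX(m.qty)=12

Tokyo | 12 ; Kyoto | 7 ; Kyoto | 12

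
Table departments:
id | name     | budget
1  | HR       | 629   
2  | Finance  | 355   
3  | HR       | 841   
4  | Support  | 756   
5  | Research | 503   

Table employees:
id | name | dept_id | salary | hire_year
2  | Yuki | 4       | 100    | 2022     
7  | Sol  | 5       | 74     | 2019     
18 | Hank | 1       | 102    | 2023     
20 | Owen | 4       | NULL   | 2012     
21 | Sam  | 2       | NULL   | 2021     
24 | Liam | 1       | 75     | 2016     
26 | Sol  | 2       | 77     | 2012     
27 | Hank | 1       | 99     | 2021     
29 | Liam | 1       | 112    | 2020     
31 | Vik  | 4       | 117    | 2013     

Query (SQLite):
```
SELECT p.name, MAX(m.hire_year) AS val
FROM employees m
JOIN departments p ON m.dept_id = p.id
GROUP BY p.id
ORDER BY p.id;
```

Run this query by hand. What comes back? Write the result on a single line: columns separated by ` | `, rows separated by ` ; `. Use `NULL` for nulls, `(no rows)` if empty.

HR | 2023 ; Finance | 2021 ; Support | 2022 ; Research | 2019

Join each employees row to its departments via dept_id.
Group joined rows by departments.id; compute MAX(m.hire_year) per group.
  1: ids {18, 24, 27, 29} → MAX(m.hire_year)=2023
  2: ids {21, 26} → MAX(m.hire_year)=2021
  4: ids {2, 20, 31} → MAX(m.hire_year)=2022
  5: ids {7} → MAX(m.hire_year)=2019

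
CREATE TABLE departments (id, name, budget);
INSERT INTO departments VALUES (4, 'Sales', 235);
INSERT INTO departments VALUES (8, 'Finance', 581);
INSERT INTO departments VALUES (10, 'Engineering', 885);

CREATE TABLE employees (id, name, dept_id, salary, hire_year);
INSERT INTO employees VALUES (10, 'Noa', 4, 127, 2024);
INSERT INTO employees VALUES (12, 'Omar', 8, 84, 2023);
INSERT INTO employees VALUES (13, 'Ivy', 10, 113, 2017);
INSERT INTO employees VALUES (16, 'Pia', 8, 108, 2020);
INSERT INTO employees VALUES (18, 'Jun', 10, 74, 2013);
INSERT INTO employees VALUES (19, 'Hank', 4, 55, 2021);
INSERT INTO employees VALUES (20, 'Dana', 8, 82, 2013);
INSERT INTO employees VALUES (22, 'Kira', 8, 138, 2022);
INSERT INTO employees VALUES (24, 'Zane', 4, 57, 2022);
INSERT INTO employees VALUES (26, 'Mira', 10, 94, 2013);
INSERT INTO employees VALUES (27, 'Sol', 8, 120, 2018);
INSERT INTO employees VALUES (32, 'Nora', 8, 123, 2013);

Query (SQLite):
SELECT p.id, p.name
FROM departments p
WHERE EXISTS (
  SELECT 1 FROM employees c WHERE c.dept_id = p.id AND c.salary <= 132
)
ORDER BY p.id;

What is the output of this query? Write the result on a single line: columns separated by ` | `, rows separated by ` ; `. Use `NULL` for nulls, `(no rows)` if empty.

4 | Sales ; 8 | Finance ; 10 | Engineering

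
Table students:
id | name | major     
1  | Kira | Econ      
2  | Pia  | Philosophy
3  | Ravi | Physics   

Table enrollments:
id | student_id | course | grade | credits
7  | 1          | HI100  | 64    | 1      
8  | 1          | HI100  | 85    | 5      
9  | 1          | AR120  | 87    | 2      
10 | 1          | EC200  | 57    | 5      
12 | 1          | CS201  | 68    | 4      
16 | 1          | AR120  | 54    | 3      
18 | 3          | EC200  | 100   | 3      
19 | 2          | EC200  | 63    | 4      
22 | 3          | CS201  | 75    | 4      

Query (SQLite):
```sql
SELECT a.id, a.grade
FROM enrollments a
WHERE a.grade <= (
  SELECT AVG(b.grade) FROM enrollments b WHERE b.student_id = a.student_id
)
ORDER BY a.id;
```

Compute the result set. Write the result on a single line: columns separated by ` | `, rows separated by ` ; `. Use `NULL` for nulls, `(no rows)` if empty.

7 | 64 ; 10 | 57 ; 12 | 68 ; 16 | 54 ; 19 | 63 ; 22 | 75

For each enrollments row a, compute AVG(grade) over rows sharing a.student_id.
Keep row a if a.grade <= that per-group AVG.
  student_id=1: AVG(grade) = 69.166667
  student_id=2: AVG(grade) = 63.0
  student_id=3: AVG(grade) = 87.5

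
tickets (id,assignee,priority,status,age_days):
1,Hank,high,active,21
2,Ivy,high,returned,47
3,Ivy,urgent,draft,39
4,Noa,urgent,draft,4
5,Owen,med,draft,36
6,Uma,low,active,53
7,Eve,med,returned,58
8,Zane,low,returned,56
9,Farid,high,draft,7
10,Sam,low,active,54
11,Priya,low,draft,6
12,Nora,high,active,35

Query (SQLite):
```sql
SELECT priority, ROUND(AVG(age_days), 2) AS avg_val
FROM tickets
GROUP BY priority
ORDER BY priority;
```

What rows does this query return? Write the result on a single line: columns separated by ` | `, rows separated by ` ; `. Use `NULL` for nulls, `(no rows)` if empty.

high | 27.5 ; low | 42.25 ; med | 47 ; urgent | 21.5

Partition tickets by priority; compute ROUND(AVG(age_days), 2) within each group.
  high: ids {1, 2, 9, 12} → ROUND(AVG(age_days), 2)=27.5
  low: ids {6, 8, 10, 11} → ROUND(AVG(age_days), 2)=42.25
  med: ids {5, 7} → ROUND(AVG(age_days), 2)=47
  urgent: ids {3, 4} → ROUND(AVG(age_days), 2)=21.5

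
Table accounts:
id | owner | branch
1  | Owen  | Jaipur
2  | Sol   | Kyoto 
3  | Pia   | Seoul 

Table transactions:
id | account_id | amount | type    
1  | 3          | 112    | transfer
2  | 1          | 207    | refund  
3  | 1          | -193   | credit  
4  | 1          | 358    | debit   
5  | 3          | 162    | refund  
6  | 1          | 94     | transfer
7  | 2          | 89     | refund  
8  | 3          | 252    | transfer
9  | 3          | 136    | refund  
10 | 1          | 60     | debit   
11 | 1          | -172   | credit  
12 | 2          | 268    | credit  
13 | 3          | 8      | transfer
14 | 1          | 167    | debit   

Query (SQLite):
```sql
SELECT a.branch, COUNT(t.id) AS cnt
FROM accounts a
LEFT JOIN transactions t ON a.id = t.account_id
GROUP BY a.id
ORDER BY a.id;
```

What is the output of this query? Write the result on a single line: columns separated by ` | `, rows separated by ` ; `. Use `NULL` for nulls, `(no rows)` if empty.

Jaipur | 7 ; Kyoto | 2 ; Seoul | 5

LEFT JOIN keeps every accounts row; unmatched ones get NULL for transactions columns.
Group by accounts.id and compute COUNT(t.id). COUNT(col) of an all-NULL group is 0.
  1: ids {2, 3, 4, 6, 10, 11, 14} → COUNT(t.id)=7
  2: ids {7, 12} → COUNT(t.id)=2
  3: ids {1, 5, 8, 9, 13} → COUNT(t.id)=5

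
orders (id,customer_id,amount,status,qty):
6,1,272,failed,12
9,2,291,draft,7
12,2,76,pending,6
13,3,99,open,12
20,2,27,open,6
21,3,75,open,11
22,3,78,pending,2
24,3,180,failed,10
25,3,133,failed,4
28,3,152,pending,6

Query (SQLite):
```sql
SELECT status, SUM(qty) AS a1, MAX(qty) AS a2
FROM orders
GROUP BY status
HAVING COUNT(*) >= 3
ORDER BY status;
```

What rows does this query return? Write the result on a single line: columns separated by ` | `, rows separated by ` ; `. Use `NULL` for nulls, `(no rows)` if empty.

failed | 26 | 12 ; open | 29 | 12 ; pending | 14 | 6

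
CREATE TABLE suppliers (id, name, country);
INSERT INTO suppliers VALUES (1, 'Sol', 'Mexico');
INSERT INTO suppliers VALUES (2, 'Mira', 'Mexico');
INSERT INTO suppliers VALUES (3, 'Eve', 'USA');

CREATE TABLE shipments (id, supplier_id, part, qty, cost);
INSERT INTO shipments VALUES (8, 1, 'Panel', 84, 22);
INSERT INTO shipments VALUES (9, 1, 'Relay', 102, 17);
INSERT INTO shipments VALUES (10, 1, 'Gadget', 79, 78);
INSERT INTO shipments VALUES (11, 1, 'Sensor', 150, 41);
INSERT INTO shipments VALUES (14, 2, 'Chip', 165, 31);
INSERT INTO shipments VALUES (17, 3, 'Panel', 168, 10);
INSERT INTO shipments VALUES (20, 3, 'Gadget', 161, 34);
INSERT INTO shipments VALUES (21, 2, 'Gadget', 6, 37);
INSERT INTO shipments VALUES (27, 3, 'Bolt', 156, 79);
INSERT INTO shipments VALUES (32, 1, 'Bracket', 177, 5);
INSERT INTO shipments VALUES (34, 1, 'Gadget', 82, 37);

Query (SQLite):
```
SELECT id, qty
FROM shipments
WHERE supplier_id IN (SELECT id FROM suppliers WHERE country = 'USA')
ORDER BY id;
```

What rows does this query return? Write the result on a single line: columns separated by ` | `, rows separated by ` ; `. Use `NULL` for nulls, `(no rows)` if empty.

Inner query: suppliers.id where country = 'USA'.
Outer: keep shipments rows whose supplier_id is in that set.
Inner query → {3}

17 | 168 ; 20 | 161 ; 27 | 156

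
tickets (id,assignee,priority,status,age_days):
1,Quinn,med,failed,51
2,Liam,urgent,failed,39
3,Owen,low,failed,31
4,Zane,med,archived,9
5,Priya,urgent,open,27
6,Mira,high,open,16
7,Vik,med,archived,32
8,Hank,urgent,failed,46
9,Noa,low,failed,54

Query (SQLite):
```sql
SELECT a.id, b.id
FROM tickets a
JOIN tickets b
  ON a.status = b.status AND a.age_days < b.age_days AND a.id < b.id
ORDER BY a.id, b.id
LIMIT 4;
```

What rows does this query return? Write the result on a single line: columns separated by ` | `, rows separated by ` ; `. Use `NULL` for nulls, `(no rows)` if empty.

Pairs (a,b) with same status, a.age_days < b.age_days, a.id < b.id.
status groups: archived:{4,7} failed:{1,2,3,8,9} open:{5,6}
Ordered by (a.id, b.id); first 4.

1 | 9 ; 2 | 8 ; 2 | 9 ; 3 | 8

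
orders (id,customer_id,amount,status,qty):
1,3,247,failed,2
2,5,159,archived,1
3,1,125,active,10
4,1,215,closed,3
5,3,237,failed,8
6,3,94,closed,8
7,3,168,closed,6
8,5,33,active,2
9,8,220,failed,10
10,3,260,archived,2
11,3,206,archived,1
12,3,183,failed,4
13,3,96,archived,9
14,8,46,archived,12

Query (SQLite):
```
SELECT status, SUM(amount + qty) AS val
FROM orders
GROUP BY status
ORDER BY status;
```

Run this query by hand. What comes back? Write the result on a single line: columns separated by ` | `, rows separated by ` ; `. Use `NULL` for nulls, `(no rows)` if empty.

active | 170 ; archived | 792 ; closed | 494 ; failed | 911

For each row compute amount + qty.
Group by status; take SUM of the expression per group.
  active: ids {3, 8} → SUM(amount + qty)=170
  archived: ids {2, 10, 11, 13, 14} → SUM(amount + qty)=792
  closed: ids {4, 6, 7} → SUM(amount + qty)=494
  failed: ids {1, 5, 9, 12} → SUM(amount + qty)=911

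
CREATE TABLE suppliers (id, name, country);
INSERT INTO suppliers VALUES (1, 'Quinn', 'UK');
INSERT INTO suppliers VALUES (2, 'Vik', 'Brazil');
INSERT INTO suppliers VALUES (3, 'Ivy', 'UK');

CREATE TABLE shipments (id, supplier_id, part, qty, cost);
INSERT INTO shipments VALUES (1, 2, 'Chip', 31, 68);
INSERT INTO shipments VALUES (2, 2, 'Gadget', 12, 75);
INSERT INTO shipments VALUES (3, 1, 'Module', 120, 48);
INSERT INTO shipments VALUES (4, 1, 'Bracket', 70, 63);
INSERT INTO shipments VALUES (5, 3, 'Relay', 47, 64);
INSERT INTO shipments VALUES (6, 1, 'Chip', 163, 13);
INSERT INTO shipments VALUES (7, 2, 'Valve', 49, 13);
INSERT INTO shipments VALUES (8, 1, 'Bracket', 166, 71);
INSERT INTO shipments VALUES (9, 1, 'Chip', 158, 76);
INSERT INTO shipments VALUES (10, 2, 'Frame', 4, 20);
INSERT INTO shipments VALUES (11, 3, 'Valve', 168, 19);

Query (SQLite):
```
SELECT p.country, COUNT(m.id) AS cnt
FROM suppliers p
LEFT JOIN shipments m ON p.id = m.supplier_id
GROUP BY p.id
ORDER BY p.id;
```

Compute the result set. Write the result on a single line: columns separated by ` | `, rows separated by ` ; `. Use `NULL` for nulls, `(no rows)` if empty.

UK | 5 ; Brazil | 4 ; UK | 2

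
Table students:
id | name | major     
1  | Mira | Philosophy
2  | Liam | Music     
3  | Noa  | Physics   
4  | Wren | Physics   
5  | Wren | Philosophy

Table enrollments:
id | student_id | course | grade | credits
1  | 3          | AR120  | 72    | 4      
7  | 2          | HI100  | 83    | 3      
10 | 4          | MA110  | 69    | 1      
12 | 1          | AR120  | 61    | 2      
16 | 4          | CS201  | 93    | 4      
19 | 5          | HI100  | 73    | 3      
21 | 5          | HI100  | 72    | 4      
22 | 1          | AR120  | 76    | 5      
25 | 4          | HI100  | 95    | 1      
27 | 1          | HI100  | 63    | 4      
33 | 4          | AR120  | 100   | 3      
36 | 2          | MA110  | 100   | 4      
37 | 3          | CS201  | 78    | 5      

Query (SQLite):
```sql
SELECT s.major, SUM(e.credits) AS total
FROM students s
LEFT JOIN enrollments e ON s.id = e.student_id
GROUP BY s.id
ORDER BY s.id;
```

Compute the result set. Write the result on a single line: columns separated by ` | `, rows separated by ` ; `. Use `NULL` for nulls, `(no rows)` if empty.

Philosophy | 11 ; Music | 7 ; Physics | 9 ; Physics | 9 ; Philosophy | 7

LEFT JOIN keeps every students row; unmatched ones get NULL for enrollments columns.
Group by students.id and compute SUM(e.credits). SUM over an all-NULL group is NULL.
  1: ids {12, 22, 27} → SUM(e.credits)=11
  2: ids {7, 36} → SUM(e.credits)=7
  3: ids {1, 37} → SUM(e.credits)=9
  4: ids {10, 16, 25, 33} → SUM(e.credits)=9
  5: ids {19, 21} → SUM(e.credits)=7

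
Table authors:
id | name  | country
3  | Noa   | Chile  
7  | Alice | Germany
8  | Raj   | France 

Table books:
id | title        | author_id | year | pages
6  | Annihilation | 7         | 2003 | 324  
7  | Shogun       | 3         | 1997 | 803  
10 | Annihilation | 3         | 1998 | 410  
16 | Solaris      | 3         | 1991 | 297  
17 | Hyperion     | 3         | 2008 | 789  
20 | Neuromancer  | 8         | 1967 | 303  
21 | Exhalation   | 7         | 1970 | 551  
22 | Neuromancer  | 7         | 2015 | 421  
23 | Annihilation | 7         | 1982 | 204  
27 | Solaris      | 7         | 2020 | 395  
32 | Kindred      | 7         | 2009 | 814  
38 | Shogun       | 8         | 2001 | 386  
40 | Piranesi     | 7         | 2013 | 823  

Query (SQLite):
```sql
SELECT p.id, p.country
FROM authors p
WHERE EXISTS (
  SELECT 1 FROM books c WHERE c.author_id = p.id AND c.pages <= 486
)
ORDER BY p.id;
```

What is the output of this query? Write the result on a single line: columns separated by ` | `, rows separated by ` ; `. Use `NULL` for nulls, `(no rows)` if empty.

For each authors row, check whether any books with matching author_id has pages <= 486.
Keep rows where that is true.

3 | Chile ; 7 | Germany ; 8 | France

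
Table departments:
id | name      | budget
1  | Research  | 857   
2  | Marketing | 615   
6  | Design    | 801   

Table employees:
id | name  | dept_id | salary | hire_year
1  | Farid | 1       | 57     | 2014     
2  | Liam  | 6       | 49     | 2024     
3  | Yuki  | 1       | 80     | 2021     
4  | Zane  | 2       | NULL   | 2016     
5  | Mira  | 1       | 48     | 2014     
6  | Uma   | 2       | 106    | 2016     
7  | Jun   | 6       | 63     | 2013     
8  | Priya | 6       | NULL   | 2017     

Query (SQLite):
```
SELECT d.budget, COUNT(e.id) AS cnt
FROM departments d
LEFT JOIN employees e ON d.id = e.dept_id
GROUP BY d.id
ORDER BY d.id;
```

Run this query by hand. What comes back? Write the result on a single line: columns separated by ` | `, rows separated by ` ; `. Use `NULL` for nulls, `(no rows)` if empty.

857 | 3 ; 615 | 2 ; 801 | 3

LEFT JOIN keeps every departments row; unmatched ones get NULL for employees columns.
Group by departments.id and compute COUNT(e.id). COUNT(col) of an all-NULL group is 0.
  1: ids {1, 3, 5} → COUNT(e.id)=3
  2: ids {4, 6} → COUNT(e.id)=2
  6: ids {2, 7, 8} → COUNT(e.id)=3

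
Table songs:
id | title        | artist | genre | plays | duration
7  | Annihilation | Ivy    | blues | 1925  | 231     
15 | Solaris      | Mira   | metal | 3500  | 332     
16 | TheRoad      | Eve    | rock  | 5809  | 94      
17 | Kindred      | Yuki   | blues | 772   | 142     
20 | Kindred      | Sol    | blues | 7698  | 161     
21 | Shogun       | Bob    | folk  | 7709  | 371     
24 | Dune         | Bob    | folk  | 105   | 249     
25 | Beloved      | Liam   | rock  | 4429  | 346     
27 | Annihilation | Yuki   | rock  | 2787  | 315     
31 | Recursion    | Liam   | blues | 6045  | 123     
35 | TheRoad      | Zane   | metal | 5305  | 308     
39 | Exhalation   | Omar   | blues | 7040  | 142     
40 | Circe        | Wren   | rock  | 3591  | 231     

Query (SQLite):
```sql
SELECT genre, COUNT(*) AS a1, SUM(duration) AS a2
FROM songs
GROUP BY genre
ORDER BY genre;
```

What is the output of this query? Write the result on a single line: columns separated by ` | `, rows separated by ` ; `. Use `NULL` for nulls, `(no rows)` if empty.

blues | 5 | 799 ; folk | 2 | 620 ; metal | 2 | 640 ; rock | 4 | 986

Group songs by genre.
Per group compute: COUNT(*), SUM(duration).
  blues: ids {7, 17, 20, 31, 39} → COUNT(*)=5, SUM(duration)=799
  folk: ids {21, 24} → COUNT(*)=2, SUM(duration)=620
  metal: ids {15, 35} → COUNT(*)=2, SUM(duration)=640
  rock: ids {16, 25, 27, 40} → COUNT(*)=4, SUM(duration)=986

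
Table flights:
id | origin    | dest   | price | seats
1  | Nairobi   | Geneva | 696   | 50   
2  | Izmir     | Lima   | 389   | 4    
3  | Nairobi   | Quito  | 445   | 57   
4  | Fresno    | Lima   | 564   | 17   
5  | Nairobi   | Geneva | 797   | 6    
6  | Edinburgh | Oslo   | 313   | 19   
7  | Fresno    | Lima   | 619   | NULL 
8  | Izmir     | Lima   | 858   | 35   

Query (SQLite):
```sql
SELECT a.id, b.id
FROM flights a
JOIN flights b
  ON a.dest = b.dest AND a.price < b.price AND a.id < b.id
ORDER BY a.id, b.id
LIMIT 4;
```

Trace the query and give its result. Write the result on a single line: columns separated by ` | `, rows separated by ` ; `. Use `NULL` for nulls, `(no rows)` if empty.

1 | 5 ; 2 | 4 ; 2 | 7 ; 2 | 8

Pairs (a,b) with same dest, a.price < b.price, a.id < b.id.
dest groups: Geneva:{1,5} Lima:{2,4,7,8} Oslo:{6} Quito:{3}
Ordered by (a.id, b.id); first 4.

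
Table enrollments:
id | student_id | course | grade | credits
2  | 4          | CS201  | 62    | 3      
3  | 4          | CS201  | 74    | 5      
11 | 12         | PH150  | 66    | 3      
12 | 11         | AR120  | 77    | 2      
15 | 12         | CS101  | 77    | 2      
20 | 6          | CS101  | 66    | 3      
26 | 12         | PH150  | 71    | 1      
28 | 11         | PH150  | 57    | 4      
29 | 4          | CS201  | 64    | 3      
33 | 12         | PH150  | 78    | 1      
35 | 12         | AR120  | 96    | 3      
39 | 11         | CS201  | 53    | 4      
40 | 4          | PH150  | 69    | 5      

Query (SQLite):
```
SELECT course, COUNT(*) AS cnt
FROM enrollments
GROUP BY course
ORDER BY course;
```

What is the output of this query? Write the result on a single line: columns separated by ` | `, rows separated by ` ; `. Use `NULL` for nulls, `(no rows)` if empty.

AR120 | 2 ; CS101 | 2 ; CS201 | 4 ; PH150 | 5

Partition enrollments by course; compute COUNT(*) within each group.
  AR120: ids {12, 35} → COUNT(*)=2
  CS101: ids {15, 20} → COUNT(*)=2
  CS201: ids {2, 3, 29, 39} → COUNT(*)=4
  PH150: ids {11, 26, 28, 33, 40} → COUNT(*)=5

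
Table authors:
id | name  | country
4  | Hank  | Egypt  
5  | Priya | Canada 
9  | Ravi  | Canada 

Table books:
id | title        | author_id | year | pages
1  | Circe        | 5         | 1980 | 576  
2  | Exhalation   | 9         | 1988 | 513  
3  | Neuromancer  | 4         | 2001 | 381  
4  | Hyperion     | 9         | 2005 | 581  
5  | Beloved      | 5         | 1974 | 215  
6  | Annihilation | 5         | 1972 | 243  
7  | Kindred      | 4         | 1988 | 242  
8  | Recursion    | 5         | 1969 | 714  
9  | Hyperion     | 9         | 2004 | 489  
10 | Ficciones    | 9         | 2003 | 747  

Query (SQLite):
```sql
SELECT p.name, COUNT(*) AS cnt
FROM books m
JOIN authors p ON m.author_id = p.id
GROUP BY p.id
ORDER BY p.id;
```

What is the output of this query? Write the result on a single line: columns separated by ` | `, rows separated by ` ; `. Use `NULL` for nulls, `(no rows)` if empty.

Join each books row to its authors via author_id.
Group joined rows by authors.id; compute COUNT(*) per group.
  4: ids {3, 7} → COUNT(*)=2
  5: ids {1, 5, 6, 8} → COUNT(*)=4
  9: ids {2, 4, 9, 10} → COUNT(*)=4

Hank | 2 ; Priya | 4 ; Ravi | 4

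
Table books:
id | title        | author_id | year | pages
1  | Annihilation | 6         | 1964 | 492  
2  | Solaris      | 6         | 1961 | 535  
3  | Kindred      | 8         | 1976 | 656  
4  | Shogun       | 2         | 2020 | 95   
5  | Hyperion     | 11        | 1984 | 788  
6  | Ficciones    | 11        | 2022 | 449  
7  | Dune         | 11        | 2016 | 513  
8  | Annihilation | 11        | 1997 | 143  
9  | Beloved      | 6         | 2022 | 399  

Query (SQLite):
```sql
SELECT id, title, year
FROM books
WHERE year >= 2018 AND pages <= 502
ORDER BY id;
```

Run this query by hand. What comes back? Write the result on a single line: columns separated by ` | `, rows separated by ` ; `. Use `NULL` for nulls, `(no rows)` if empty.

year >= 2018: ids {4, 6, 9}
pages <= 502: ids {1, 4, 6, 8, 9}
Combine with AND.

4 | Shogun | 2020 ; 6 | Ficciones | 2022 ; 9 | Beloved | 2022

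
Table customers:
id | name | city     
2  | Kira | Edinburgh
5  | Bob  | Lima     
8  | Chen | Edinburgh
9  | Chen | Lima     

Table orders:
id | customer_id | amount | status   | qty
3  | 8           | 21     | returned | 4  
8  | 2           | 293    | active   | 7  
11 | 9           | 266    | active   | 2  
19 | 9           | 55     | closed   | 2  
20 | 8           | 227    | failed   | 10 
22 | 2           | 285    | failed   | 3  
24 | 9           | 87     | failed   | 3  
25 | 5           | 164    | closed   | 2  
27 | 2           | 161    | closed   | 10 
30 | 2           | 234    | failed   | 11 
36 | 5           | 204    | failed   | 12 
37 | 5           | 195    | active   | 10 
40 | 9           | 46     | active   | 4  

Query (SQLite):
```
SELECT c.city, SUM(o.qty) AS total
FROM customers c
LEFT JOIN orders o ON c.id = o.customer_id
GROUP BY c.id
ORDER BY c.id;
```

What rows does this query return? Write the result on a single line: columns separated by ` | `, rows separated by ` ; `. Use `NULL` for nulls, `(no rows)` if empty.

Edinburgh | 31 ; Lima | 24 ; Edinburgh | 14 ; Lima | 11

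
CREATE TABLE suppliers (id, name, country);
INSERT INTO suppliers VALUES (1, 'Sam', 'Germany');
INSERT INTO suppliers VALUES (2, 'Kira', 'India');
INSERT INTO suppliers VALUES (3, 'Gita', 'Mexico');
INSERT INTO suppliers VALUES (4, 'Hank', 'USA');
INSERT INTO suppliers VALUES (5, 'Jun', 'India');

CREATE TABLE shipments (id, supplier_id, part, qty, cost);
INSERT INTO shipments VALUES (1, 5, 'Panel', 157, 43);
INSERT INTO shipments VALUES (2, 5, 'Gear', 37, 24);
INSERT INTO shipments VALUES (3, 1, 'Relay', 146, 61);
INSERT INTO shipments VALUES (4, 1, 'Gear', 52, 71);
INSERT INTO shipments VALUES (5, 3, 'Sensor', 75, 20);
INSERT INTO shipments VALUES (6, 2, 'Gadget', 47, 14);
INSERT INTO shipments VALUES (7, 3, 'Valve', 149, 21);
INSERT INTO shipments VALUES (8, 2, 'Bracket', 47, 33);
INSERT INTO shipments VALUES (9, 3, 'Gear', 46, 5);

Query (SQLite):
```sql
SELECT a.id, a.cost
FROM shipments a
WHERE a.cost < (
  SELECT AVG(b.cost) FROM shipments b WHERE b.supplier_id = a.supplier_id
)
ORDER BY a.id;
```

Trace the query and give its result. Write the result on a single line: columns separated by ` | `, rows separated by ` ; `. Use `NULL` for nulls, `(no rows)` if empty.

For each shipments row a, compute AVG(cost) over rows sharing a.supplier_id.
Keep row a if a.cost < that per-group AVG.
  supplier_id=1: AVG(cost) = 66.0
  supplier_id=2: AVG(cost) = 23.5
  supplier_id=3: AVG(cost) = 15.333333
  supplier_id=5: AVG(cost) = 33.5

2 | 24 ; 3 | 61 ; 6 | 14 ; 9 | 5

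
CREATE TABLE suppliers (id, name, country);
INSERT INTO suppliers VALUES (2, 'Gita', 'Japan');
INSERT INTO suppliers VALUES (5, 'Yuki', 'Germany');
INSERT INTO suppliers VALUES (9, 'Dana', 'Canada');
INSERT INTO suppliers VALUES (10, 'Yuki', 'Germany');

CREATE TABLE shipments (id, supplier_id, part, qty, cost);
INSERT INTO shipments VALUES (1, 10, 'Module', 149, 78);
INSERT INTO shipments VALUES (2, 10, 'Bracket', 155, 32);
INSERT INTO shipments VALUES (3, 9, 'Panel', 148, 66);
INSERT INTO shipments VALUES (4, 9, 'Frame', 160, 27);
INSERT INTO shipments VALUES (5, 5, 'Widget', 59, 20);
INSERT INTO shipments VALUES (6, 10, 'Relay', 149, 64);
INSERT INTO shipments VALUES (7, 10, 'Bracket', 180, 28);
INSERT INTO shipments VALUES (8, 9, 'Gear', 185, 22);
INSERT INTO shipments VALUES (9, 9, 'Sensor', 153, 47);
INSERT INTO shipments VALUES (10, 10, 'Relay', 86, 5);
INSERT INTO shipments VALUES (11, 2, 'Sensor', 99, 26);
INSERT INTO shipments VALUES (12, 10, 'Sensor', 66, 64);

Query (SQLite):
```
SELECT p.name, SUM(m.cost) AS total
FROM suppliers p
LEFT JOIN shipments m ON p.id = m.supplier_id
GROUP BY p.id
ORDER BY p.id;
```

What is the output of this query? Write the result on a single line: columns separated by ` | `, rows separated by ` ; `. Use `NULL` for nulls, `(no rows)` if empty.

Gita | 26 ; Yuki | 20 ; Dana | 162 ; Yuki | 271

LEFT JOIN keeps every suppliers row; unmatched ones get NULL for shipments columns.
Group by suppliers.id and compute SUM(m.cost). SUM over an all-NULL group is NULL.
  2: ids {11} → SUM(m.cost)=26
  5: ids {5} → SUM(m.cost)=20
  9: ids {3, 4, 8, 9} → SUM(m.cost)=162
  10: ids {1, 2, 6, 7, 10, 12} → SUM(m.cost)=271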